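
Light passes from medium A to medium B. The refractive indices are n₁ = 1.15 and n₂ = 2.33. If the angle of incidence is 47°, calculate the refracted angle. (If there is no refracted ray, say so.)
sin θ₂ = (n₁/n₂)·sin θ₁ = 0.361 → θ₂ = 21.16°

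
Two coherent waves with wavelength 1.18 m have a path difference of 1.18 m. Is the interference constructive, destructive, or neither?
constructive — path difference = 1λ, a whole number of wavelengths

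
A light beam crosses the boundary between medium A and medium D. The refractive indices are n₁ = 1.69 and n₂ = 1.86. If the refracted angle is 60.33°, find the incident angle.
sin θ₁ = (n₂/n₁)·sin θ₂ → θ₁ = 73°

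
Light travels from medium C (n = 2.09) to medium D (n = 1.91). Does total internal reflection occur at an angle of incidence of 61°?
θc = arcsin(n₂/n₁) = 66.05°; 61° < θc, so no — the ray refracts.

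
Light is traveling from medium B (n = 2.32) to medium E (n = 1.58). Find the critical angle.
θc = arcsin(n₂/n₁) = 42.92°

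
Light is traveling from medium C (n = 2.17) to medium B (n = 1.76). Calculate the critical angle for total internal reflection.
θc = arcsin(n₂/n₁) = 54.2°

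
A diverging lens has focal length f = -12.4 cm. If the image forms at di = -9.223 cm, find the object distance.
1/do = 1/f − 1/di → do = 36 cm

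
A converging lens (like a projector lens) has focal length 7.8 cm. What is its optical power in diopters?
P = 1/f = 12.82 D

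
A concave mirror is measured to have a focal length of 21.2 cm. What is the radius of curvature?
R = 2|f| = 42.4 cm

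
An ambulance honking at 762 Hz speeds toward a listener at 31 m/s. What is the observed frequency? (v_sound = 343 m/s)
f_obs = f·v/(v − v_s) = 837.7 Hz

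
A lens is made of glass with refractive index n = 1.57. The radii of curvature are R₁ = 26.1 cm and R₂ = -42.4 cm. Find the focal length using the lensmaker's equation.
1/f = (n − 1)(1/R₁ − 1/R₂) → f = 28.34 cm (converging lens)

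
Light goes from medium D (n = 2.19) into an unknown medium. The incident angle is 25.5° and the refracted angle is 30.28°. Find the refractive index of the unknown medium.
n₂ = n₁·sin θ₁ / sin θ₂ = 1.87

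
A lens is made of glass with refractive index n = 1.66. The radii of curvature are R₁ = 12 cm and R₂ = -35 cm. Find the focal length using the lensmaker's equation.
1/f = (n − 1)(1/R₁ − 1/R₂) → f = 13.54 cm (converging lens)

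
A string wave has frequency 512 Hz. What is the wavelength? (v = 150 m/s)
λ = v/f = 0.293 m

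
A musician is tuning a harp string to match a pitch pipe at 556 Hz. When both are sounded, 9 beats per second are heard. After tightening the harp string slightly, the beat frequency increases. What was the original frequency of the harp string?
565 Hz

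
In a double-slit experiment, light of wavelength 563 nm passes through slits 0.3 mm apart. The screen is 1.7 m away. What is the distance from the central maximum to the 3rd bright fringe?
y = mλL/d = 9.571 mm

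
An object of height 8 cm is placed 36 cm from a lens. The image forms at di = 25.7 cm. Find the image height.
hi = (-di/do) × ho = -5.711 cm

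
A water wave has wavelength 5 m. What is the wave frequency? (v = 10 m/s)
f = v/λ = 2 Hz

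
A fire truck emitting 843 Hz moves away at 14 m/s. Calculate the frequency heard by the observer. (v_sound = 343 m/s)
f_obs = f·v/(v + v_s) = 809.9 Hz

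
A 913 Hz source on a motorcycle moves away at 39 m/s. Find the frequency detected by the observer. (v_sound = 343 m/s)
f_obs = f·v/(v + v_s) = 819.8 Hz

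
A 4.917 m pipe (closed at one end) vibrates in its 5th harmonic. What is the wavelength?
λₙ = 4L/n = 3.934 m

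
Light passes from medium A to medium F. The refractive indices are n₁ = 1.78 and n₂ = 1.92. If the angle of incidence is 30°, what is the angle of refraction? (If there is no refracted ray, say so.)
sin θ₂ = (n₁/n₂)·sin θ₁ = 0.4635 → θ₂ = 27.62°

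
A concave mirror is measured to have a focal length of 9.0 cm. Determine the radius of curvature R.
R = 2|f| = 18 cm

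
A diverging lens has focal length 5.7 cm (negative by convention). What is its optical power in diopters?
P = 1/f = -17.54 D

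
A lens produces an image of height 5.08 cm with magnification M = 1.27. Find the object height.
ho = |hi|/|M| = 4 cm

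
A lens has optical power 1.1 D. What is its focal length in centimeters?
f = 1/P = 90.91 cm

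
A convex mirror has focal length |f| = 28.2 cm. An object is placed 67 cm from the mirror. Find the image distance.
f = −28.2 cm (convex); 1/di = 1/f − 1/do → di = -19.85 cm (virtual image, behind mirror)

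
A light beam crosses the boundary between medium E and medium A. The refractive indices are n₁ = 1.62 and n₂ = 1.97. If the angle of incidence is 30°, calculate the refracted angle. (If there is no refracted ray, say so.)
sin θ₂ = (n₁/n₂)·sin θ₁ = 0.4112 → θ₂ = 24.28°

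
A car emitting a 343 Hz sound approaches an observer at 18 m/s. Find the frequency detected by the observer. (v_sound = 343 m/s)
f_obs = f·v/(v − v_s) = 362 Hz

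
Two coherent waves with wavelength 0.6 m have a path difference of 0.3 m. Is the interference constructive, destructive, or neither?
destructive — path difference = 0.5λ, an odd multiple of λ/2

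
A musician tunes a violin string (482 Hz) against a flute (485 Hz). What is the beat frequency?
3 Hz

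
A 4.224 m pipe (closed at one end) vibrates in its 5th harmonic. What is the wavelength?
λₙ = 4L/n = 3.379 m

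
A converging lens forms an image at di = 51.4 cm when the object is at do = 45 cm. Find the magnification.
M = −di/do = -1.142 (inverted image)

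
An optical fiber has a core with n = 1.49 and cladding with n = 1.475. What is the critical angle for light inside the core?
θc = arcsin(n_cladding/n_core) = 81.86°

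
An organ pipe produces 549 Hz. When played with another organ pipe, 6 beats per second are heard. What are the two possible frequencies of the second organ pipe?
f₂ = 549 ± 6 Hz → 555 Hz or 543 Hz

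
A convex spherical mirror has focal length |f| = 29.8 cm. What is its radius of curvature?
R = 2|f| = 59.6 cm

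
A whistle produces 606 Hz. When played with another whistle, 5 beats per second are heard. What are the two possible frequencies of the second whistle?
f₂ = 606 ± 5 Hz → 611 Hz or 601 Hz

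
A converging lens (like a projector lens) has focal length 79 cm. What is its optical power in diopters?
P = 1/f = 1.266 D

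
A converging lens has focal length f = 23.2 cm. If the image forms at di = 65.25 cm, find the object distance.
1/do = 1/f − 1/di → do = 36 cm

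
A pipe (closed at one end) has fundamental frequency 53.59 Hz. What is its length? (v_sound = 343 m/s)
L = v/(4f₁) = 1.6 m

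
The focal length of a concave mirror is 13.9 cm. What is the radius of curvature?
R = 2|f| = 27.8 cm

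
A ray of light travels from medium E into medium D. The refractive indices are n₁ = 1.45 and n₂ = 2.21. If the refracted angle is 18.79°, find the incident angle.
sin θ₁ = (n₂/n₁)·sin θ₂ → θ₁ = 29.4°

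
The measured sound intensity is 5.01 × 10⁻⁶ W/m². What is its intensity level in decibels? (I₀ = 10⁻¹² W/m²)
β = 10·log₁₀(I/I₀) = 67 dB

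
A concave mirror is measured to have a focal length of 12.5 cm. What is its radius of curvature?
R = 2|f| = 25 cm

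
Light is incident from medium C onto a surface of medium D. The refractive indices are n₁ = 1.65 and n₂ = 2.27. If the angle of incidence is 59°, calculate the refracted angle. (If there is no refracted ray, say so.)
sin θ₂ = (n₁/n₂)·sin θ₁ = 0.6231 → θ₂ = 38.54°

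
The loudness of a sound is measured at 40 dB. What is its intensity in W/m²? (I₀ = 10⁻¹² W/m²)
I = I₀·10^(β/10) = 1.00 × 10⁻⁸ W/m²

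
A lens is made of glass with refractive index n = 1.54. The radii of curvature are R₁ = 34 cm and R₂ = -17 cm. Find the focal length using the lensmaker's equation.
1/f = (n − 1)(1/R₁ − 1/R₂) → f = 20.99 cm (converging lens)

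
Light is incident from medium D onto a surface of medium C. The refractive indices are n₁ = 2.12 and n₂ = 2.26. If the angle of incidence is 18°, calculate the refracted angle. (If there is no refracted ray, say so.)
sin θ₂ = (n₁/n₂)·sin θ₁ = 0.2899 → θ₂ = 16.85°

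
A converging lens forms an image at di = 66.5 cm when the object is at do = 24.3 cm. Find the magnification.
M = −di/do = -2.737 (inverted image)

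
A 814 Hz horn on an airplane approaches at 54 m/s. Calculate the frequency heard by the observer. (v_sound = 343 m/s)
f_obs = f·v/(v − v_s) = 966.1 Hz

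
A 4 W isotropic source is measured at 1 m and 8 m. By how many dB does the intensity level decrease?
Δβ = 20·log₁₀(r₂/r₁) = 18.06 dB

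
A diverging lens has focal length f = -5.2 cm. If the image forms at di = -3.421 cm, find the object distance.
1/do = 1/f − 1/di → do = 10 cm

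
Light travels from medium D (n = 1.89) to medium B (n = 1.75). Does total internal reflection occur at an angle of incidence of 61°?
θc = arcsin(n₂/n₁) = 67.81°; 61° < θc, so no — the ray refracts.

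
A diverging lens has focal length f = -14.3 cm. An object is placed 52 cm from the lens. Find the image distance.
1/di = 1/f − 1/do → di = -11.22 cm (virtual image)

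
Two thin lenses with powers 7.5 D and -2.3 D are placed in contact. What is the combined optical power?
P_total = P₁ + P₂ = 5.2 D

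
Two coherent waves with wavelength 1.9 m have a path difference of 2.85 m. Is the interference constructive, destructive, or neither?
destructive — path difference = 1.5λ, an odd multiple of λ/2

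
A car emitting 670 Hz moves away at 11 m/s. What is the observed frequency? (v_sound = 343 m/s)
f_obs = f·v/(v + v_s) = 649.2 Hz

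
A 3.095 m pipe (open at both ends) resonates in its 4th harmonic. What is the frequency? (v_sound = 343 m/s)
fₙ = nv/(2L) = 221.6 Hz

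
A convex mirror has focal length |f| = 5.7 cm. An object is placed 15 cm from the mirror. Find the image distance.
f = −5.7 cm (convex); 1/di = 1/f − 1/do → di = -4.13 cm (virtual image, behind mirror)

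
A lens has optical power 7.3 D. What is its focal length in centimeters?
f = 1/P = 13.7 cm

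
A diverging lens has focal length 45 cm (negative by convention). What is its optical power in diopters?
P = 1/f = -2.222 D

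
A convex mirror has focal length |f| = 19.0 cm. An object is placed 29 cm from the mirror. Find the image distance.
f = −19.0 cm (convex); 1/di = 1/f − 1/do → di = -11.48 cm (virtual image, behind mirror)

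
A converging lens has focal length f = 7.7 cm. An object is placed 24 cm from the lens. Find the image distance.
1/di = 1/f − 1/do → di = 11.34 cm (real image)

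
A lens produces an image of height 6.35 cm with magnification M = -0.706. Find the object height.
ho = |hi|/|M| = 8.994 cm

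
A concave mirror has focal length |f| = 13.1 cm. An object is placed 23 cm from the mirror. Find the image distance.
f = +13.1 cm (concave); 1/di = 1/f − 1/do → di = 30.43 cm (real image, in front of mirror)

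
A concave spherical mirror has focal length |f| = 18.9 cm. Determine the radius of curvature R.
R = 2|f| = 37.8 cm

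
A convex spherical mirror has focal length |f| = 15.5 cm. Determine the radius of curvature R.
R = 2|f| = 31 cm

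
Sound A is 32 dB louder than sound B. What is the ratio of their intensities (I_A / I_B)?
I_A/I_B = 10^(Δβ/10) = 1585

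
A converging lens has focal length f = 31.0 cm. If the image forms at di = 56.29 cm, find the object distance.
1/do = 1/f − 1/di → do = 69 cm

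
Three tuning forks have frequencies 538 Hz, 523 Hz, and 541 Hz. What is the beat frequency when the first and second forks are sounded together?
15 Hz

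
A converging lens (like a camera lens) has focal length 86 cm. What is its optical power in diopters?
P = 1/f = 1.163 D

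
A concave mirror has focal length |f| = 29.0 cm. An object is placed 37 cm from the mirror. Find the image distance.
f = +29.0 cm (concave); 1/di = 1/f − 1/do → di = 134.1 cm (real image, in front of mirror)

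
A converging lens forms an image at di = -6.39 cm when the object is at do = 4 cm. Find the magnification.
M = −di/do = 1.597 (upright image)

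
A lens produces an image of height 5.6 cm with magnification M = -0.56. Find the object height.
ho = |hi|/|M| = 10 cm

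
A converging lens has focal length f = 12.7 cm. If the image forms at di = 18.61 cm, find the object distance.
1/do = 1/f − 1/di → do = 39.99 cm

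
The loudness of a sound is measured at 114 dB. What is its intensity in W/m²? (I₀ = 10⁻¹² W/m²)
I = I₀·10^(β/10) = 2.51 × 10⁻¹ W/m²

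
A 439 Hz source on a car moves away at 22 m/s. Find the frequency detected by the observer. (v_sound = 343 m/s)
f_obs = f·v/(v + v_s) = 412.5 Hz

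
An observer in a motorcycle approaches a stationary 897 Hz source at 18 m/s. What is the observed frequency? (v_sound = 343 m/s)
f_obs = f·(v + v_o)/v = 944.1 Hz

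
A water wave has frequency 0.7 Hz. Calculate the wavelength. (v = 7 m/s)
λ = v/f = 10 m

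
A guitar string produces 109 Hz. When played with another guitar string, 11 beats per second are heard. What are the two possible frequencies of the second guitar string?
f₂ = 109 ± 11 Hz → 120 Hz or 98 Hz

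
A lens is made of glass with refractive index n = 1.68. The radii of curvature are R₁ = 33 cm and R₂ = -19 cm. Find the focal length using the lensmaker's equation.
1/f = (n − 1)(1/R₁ − 1/R₂) → f = 17.73 cm (converging lens)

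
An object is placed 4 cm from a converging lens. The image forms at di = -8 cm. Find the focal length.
1/f = 1/do + 1/di → f = 8 cm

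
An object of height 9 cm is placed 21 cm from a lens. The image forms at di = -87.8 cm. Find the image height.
hi = (-di/do) × ho = 37.63 cm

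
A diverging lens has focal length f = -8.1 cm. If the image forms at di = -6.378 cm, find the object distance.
1/do = 1/f − 1/di → do = 30 cm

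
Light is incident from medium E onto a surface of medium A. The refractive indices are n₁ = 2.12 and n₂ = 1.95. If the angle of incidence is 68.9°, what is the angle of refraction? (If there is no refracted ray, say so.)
sin θ₂ = (n₁/n₂)·sin θ₁ = 1.014 > 1, so there is no refracted ray — the light undergoes total internal reflection.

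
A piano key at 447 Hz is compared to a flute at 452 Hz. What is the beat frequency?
5 Hz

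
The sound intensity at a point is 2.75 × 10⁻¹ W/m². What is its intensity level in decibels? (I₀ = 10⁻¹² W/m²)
β = 10·log₁₀(I/I₀) = 114.4 dB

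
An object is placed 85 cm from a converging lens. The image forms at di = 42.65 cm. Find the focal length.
1/f = 1/do + 1/di → f = 28.4 cm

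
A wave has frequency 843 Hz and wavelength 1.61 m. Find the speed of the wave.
v = fλ = 1357 m/s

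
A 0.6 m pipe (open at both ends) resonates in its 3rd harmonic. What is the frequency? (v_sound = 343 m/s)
fₙ = nv/(2L) = 857.5 Hz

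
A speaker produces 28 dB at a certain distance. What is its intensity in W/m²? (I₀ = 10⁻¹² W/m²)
I = I₀·10^(β/10) = 6.31 × 10⁻¹⁰ W/m²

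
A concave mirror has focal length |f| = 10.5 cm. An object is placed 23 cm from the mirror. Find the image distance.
f = +10.5 cm (concave); 1/di = 1/f − 1/do → di = 19.32 cm (real image, in front of mirror)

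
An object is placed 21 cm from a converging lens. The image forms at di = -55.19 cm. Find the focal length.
1/f = 1/do + 1/di → f = 33.9 cm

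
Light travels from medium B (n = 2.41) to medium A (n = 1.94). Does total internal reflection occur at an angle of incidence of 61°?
θc = arcsin(n₂/n₁) = 53.61°; 61° > θc, so yes — total internal reflection.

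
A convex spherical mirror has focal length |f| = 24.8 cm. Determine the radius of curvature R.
R = 2|f| = 49.6 cm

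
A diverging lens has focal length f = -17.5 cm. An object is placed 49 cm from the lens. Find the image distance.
1/di = 1/f − 1/do → di = -12.89 cm (virtual image)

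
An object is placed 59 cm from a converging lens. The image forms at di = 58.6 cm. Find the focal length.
1/f = 1/do + 1/di → f = 29.4 cm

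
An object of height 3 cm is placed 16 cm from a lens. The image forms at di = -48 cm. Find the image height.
hi = (-di/do) × ho = 9 cm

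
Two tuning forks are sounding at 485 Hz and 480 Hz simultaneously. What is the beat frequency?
5 Hz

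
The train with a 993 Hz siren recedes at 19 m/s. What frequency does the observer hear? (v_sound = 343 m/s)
f_obs = f·v/(v + v_s) = 940.9 Hz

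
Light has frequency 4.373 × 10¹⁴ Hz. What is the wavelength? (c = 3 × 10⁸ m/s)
λ = c/f = 686 nm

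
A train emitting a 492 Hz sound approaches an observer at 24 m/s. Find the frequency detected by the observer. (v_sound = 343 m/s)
f_obs = f·v/(v − v_s) = 529 Hz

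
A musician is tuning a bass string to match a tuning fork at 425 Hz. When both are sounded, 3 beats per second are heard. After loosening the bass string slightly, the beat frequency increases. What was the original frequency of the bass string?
422 Hz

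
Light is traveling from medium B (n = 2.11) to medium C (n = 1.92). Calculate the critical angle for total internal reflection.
θc = arcsin(n₂/n₁) = 65.5°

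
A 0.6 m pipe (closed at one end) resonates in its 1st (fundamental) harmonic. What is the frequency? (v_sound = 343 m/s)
fₙ = nv/(4L) = 142.9 Hz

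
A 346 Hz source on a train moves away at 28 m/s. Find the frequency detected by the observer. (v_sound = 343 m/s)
f_obs = f·v/(v + v_s) = 319.9 Hz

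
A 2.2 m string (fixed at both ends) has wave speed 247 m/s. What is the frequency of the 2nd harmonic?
fₙ = nv/(2L) = 112.3 Hz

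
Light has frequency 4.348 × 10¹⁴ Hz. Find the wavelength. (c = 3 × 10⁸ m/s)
λ = c/f = 690 nm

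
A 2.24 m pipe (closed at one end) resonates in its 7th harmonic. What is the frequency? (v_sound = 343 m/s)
fₙ = nv/(4L) = 268 Hz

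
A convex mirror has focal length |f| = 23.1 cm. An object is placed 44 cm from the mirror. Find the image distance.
f = −23.1 cm (convex); 1/di = 1/f − 1/do → di = -15.15 cm (virtual image, behind mirror)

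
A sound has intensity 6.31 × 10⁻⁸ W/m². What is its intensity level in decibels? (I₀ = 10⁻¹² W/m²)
β = 10·log₁₀(I/I₀) = 48 dB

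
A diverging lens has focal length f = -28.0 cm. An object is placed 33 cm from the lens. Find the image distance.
1/di = 1/f − 1/do → di = -15.15 cm (virtual image)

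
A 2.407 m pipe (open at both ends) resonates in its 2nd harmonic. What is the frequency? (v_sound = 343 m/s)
fₙ = nv/(2L) = 142.5 Hz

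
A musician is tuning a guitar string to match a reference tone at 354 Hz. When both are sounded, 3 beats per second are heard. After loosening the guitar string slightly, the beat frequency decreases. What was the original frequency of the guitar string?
357 Hz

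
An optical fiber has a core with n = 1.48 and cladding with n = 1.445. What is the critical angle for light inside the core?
θc = arcsin(n_cladding/n_core) = 77.51°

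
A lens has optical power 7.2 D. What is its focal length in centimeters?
f = 1/P = 13.89 cm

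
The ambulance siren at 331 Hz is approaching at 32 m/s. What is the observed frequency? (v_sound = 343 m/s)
f_obs = f·v/(v − v_s) = 365.1 Hz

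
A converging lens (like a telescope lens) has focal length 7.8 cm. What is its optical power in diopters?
P = 1/f = 12.82 D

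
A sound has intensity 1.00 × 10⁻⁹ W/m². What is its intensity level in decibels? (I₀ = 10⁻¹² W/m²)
β = 10·log₁₀(I/I₀) = 30 dB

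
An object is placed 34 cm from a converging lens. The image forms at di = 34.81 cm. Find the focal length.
1/f = 1/do + 1/di → f = 17.2 cm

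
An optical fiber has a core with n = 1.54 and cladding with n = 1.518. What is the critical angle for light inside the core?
θc = arcsin(n_cladding/n_core) = 80.3°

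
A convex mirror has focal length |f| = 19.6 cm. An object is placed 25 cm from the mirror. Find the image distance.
f = −19.6 cm (convex); 1/di = 1/f − 1/do → di = -10.99 cm (virtual image, behind mirror)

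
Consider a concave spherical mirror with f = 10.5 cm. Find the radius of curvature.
R = 2|f| = 21 cm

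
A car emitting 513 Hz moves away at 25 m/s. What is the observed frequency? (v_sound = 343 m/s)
f_obs = f·v/(v + v_s) = 478.1 Hz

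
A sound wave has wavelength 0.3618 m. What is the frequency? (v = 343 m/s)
f = v/λ = 948 Hz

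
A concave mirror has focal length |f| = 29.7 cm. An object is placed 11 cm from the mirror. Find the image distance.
f = +29.7 cm (concave); 1/di = 1/f − 1/do → di = -17.47 cm (virtual image, behind mirror)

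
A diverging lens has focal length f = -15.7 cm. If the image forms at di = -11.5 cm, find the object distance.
1/do = 1/f − 1/di → do = 42.99 cm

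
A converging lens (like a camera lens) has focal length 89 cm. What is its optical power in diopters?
P = 1/f = 1.124 D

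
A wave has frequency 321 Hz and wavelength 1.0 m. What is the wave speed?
v = fλ = 321 m/s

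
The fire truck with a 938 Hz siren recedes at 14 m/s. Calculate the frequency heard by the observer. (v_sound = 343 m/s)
f_obs = f·v/(v + v_s) = 901.2 Hz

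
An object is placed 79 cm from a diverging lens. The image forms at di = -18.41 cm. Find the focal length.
1/f = 1/do + 1/di → f = -24 cm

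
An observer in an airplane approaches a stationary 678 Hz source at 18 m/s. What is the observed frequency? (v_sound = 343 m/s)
f_obs = f·(v + v_o)/v = 713.6 Hz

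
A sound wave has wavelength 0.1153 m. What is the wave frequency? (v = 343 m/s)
f = v/λ = 2975 Hz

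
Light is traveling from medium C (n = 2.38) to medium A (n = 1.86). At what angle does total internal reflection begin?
θc = arcsin(n₂/n₁) = 51.4°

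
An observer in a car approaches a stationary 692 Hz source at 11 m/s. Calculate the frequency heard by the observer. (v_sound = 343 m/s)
f_obs = f·(v + v_o)/v = 714.2 Hz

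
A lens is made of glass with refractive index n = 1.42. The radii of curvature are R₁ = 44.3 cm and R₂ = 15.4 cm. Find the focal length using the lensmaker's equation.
1/f = (n − 1)(1/R₁ − 1/R₂) → f = -56.21 cm (diverging lens)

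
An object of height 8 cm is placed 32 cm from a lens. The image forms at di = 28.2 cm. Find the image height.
hi = (-di/do) × ho = -7.05 cm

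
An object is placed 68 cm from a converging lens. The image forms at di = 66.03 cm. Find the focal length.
1/f = 1/do + 1/di → f = 33.5 cm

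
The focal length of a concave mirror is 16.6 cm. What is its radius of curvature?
R = 2|f| = 33.2 cm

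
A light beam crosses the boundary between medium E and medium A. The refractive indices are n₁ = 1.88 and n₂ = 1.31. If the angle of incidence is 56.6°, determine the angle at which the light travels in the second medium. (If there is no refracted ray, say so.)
sin θ₂ = (n₁/n₂)·sin θ₁ = 1.198 > 1, so there is no refracted ray — the light undergoes total internal reflection.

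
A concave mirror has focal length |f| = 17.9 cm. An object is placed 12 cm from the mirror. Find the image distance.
f = +17.9 cm (concave); 1/di = 1/f − 1/do → di = -36.41 cm (virtual image, behind mirror)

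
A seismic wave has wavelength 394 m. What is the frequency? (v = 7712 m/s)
f = v/λ = 19.57 Hz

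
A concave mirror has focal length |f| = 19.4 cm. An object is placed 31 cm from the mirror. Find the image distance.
f = +19.4 cm (concave); 1/di = 1/f − 1/do → di = 51.84 cm (real image, in front of mirror)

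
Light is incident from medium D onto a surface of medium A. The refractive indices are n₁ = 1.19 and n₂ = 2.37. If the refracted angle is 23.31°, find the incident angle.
sin θ₁ = (n₂/n₁)·sin θ₂ → θ₁ = 52.01°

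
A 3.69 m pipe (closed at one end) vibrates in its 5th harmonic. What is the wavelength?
λₙ = 4L/n = 2.952 m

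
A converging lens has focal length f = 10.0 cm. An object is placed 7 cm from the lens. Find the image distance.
1/di = 1/f − 1/do → di = -23.33 cm (virtual image)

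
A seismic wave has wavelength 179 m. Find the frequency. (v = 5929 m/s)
f = v/λ = 33.12 Hz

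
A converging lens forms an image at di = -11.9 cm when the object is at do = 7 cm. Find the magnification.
M = −di/do = 1.7 (upright image)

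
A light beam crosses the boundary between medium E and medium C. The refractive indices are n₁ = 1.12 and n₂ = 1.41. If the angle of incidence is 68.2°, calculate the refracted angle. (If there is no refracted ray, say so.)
sin θ₂ = (n₁/n₂)·sin θ₁ = 0.7375 → θ₂ = 47.52°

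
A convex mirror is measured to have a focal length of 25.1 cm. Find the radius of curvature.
R = 2|f| = 50.2 cm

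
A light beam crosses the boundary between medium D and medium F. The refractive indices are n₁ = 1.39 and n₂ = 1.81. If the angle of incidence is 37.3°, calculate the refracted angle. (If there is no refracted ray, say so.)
sin θ₂ = (n₁/n₂)·sin θ₁ = 0.4654 → θ₂ = 27.73°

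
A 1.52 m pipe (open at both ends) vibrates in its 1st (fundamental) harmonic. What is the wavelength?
λₙ = 2L/n = 3.04 m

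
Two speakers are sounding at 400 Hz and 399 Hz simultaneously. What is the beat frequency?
1 Hz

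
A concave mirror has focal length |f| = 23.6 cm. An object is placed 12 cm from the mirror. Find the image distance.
f = +23.6 cm (concave); 1/di = 1/f − 1/do → di = -24.41 cm (virtual image, behind mirror)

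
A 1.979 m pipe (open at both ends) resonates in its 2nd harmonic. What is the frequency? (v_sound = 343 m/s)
fₙ = nv/(2L) = 173.3 Hz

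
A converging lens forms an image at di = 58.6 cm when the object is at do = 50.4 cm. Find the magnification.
M = −di/do = -1.163 (inverted image)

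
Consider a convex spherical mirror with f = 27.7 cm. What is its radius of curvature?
R = 2|f| = 55.4 cm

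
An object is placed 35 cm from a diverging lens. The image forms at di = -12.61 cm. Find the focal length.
1/f = 1/do + 1/di → f = -19.71 cm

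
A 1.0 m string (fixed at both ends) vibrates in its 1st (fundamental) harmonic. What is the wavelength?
λₙ = 2L/n = 2 m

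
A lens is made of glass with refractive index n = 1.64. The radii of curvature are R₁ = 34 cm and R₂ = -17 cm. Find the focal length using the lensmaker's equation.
1/f = (n − 1)(1/R₁ − 1/R₂) → f = 17.71 cm (converging lens)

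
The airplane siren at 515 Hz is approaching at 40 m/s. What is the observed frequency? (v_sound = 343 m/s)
f_obs = f·v/(v − v_s) = 583 Hz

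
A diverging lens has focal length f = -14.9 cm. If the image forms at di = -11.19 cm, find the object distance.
1/do = 1/f − 1/di → do = 44.94 cm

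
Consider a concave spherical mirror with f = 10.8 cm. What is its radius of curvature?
R = 2|f| = 21.6 cm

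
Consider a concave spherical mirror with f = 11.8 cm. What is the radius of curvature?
R = 2|f| = 23.6 cm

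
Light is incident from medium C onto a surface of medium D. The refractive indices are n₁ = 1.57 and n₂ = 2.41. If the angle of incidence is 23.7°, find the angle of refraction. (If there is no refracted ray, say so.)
sin θ₂ = (n₁/n₂)·sin θ₁ = 0.2618 → θ₂ = 15.18°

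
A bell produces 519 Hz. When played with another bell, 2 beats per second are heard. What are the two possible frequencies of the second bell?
f₂ = 519 ± 2 Hz → 521 Hz or 517 Hz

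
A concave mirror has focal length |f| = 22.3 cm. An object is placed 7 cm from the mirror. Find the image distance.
f = +22.3 cm (concave); 1/di = 1/f − 1/do → di = -10.2 cm (virtual image, behind mirror)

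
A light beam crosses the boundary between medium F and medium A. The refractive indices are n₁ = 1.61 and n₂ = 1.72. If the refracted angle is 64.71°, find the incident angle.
sin θ₁ = (n₂/n₁)·sin θ₂ → θ₁ = 75°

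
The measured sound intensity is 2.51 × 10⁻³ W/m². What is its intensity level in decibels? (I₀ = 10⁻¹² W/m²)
β = 10·log₁₀(I/I₀) = 94 dB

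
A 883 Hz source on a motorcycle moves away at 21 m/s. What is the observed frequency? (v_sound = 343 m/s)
f_obs = f·v/(v + v_s) = 832.1 Hz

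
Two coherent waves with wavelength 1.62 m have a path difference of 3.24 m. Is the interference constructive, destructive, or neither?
constructive — path difference = 2λ, a whole number of wavelengths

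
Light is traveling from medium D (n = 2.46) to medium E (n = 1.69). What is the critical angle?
θc = arcsin(n₂/n₁) = 43.39°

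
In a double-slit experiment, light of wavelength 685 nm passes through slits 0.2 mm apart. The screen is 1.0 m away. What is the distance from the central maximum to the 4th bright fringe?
y = mλL/d = 13.7 mm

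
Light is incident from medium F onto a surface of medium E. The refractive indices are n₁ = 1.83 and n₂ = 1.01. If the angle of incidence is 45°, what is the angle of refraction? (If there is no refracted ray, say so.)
sin θ₂ = (n₁/n₂)·sin θ₁ = 1.281 > 1, so there is no refracted ray — the light undergoes total internal reflection.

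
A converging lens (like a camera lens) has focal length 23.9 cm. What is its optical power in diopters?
P = 1/f = 4.184 D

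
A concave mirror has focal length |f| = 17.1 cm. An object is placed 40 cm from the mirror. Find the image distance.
f = +17.1 cm (concave); 1/di = 1/f − 1/do → di = 29.87 cm (real image, in front of mirror)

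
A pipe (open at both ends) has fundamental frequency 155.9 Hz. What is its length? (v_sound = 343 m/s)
L = v/(2f₁) = 1.1 m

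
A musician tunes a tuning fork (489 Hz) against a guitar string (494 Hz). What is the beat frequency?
5 Hz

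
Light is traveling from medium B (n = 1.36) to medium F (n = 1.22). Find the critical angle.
θc = arcsin(n₂/n₁) = 63.77°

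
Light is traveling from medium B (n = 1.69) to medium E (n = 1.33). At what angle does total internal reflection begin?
θc = arcsin(n₂/n₁) = 51.9°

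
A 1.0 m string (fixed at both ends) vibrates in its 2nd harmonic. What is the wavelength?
λₙ = 2L/n = 1 m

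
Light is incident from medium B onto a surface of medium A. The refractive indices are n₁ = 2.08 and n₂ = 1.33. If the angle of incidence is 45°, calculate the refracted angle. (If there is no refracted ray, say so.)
sin θ₂ = (n₁/n₂)·sin θ₁ = 1.106 > 1, so there is no refracted ray — the light undergoes total internal reflection.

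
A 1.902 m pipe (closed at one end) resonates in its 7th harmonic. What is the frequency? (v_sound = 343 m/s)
fₙ = nv/(4L) = 315.6 Hz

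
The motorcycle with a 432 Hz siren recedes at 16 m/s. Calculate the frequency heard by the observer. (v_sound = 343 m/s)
f_obs = f·v/(v + v_s) = 412.7 Hz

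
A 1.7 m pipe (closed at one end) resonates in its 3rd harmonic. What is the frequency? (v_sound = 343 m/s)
fₙ = nv/(4L) = 151.3 Hz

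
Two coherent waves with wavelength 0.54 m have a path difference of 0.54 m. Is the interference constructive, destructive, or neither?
constructive — path difference = 1λ, a whole number of wavelengths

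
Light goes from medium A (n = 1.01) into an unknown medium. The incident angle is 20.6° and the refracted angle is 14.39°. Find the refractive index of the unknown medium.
n₂ = n₁·sin θ₁ / sin θ₂ = 1.43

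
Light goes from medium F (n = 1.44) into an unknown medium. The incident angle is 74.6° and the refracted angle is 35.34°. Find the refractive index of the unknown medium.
n₂ = n₁·sin θ₁ / sin θ₂ = 2.4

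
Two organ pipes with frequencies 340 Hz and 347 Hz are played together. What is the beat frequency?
7 Hz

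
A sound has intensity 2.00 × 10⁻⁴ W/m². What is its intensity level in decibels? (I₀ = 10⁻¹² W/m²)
β = 10·log₁₀(I/I₀) = 83.01 dB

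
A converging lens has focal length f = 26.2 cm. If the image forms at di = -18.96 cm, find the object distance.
1/do = 1/f − 1/di → do = 11 cm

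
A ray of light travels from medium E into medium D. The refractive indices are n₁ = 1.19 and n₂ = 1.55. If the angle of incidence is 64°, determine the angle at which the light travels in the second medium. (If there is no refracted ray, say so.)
sin θ₂ = (n₁/n₂)·sin θ₁ = 0.69 → θ₂ = 43.63°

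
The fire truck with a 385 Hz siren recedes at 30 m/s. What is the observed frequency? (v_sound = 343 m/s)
f_obs = f·v/(v + v_s) = 354 Hz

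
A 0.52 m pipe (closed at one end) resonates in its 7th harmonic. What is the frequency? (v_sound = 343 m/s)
fₙ = nv/(4L) = 1154 Hz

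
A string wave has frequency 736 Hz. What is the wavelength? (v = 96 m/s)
λ = v/f = 0.1304 m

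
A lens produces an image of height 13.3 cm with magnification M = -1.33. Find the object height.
ho = |hi|/|M| = 10 cm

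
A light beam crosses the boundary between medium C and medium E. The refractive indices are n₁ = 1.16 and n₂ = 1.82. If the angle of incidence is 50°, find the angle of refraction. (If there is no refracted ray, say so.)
sin θ₂ = (n₁/n₂)·sin θ₁ = 0.4882 → θ₂ = 29.23°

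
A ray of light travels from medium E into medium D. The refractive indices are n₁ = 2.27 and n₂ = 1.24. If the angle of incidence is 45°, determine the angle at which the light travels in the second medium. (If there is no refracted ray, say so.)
sin θ₂ = (n₁/n₂)·sin θ₁ = 1.294 > 1, so there is no refracted ray — the light undergoes total internal reflection.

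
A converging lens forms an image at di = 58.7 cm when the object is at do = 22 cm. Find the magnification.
M = −di/do = -2.668 (inverted image)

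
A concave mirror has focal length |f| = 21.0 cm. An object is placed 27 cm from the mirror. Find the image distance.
f = +21.0 cm (concave); 1/di = 1/f − 1/do → di = 94.5 cm (real image, in front of mirror)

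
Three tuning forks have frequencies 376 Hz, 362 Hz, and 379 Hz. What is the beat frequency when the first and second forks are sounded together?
14 Hz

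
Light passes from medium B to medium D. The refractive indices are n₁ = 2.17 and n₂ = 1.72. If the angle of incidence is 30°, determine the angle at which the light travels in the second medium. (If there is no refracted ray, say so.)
sin θ₂ = (n₁/n₂)·sin θ₁ = 0.6308 → θ₂ = 39.11°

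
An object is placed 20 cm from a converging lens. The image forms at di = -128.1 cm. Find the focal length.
1/f = 1/do + 1/di → f = 23.7 cm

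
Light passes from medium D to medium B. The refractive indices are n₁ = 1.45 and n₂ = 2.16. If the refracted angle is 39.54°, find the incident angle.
sin θ₁ = (n₂/n₁)·sin θ₂ → θ₁ = 71.5°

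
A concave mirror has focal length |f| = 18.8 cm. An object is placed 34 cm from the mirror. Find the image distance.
f = +18.8 cm (concave); 1/di = 1/f − 1/do → di = 42.05 cm (real image, in front of mirror)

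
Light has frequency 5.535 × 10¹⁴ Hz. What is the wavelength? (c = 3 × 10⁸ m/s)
λ = c/f = 542 nm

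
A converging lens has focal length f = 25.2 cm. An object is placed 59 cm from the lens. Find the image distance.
1/di = 1/f − 1/do → di = 43.99 cm (real image)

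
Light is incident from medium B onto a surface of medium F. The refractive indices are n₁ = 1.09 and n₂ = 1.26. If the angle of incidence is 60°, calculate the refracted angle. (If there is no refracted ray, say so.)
sin θ₂ = (n₁/n₂)·sin θ₁ = 0.7492 → θ₂ = 48.52°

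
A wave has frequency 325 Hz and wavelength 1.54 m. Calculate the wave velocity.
v = fλ = 500.5 m/s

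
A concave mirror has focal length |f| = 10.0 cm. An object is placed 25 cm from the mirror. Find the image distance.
f = +10.0 cm (concave); 1/di = 1/f − 1/do → di = 16.67 cm (real image, in front of mirror)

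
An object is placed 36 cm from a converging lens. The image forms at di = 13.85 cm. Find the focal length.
1/f = 1/do + 1/di → f = 10 cm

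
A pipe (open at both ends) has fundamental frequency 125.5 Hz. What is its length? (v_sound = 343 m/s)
L = v/(2f₁) = 1.367 m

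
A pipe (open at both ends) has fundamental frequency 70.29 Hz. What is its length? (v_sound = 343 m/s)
L = v/(2f₁) = 2.44 m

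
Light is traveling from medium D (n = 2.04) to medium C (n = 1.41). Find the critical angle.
θc = arcsin(n₂/n₁) = 43.72°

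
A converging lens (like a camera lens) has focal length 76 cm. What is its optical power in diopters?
P = 1/f = 1.316 D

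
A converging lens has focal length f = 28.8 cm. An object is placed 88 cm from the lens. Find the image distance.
1/di = 1/f − 1/do → di = 42.81 cm (real image)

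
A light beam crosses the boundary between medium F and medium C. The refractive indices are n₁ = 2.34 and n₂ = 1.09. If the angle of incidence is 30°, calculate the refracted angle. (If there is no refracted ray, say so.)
sin θ₂ = (n₁/n₂)·sin θ₁ = 1.073 > 1, so there is no refracted ray — the light undergoes total internal reflection.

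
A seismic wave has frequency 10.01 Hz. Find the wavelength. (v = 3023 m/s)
λ = v/f = 302 m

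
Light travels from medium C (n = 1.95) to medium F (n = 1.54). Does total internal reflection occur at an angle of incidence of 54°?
θc = arcsin(n₂/n₁) = 52.16°; 54° > θc, so yes — total internal reflection.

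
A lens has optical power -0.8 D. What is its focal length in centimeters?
f = 1/P = -125 cm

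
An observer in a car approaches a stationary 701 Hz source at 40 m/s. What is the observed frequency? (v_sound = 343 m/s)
f_obs = f·(v + v_o)/v = 782.7 Hz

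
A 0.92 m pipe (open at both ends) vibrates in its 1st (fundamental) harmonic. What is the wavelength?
λₙ = 2L/n = 1.84 m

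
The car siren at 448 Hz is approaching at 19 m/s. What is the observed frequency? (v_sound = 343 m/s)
f_obs = f·v/(v − v_s) = 474.3 Hz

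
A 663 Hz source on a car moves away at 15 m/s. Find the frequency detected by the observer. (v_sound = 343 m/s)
f_obs = f·v/(v + v_s) = 635.2 Hz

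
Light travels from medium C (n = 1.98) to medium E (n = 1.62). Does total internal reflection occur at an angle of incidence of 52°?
θc = arcsin(n₂/n₁) = 54.9°; 52° < θc, so no — the ray refracts.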